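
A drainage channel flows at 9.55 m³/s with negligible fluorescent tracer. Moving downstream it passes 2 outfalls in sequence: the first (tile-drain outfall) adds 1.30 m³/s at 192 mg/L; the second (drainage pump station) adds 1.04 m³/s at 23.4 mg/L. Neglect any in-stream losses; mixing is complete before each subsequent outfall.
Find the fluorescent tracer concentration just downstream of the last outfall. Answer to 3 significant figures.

After outfall 1: Q = 9.550 + 1.300 = 10.85 m³/s; C = (9.550·0 + 1.300·192.0)/10.85 = 23.00 mg/L.
After outfall 2: Q = 10.85 + 1.040 = 11.89 m³/s; C = (10.85·23.00 + 1.040·23.40)/11.89 = 23.04 mg/L.

23.0 mg/L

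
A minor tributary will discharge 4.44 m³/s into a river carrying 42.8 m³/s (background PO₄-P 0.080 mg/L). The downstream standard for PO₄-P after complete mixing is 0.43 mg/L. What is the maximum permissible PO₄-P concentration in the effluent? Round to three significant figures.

3.80 mg/L

At the limit, (Qr·Cr + Qe·Cₑ)/(Qr + Qe) = 0.43:
Cₑ = (47.24·0.43 − 42.80·0.08000) / 4.440 = 3.804 mg/L.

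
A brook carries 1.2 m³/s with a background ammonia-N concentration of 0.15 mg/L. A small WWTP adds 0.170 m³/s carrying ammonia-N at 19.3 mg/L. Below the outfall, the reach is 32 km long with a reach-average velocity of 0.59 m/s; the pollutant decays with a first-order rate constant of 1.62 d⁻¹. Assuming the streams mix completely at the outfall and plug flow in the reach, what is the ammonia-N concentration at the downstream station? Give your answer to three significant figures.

0.914 mg/L

After mixing, C = (1.200·0.1500 + 0.1700·19.30) / 1.370 = 3.461/1.370 = 2.526 mg/L.
Travel time t = 32·1000 / 0.59 = 54240 s = 15.07 h.
First-order decay: C = 2.526·exp(−k·t) = 2.526·0.3617 = 0.9137 mg/L.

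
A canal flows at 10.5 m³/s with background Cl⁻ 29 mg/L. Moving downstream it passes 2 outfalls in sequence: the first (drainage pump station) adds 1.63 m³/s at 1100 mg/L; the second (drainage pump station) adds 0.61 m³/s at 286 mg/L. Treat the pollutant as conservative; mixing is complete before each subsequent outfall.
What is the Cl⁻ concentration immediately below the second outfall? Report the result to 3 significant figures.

After outfall 1: Q = 10.50 + 1.630 = 12.13 m³/s; C = (10.50·29.00 + 1.630·1100)/12.13 = 172.9 mg/L.
After outfall 2: Q = 12.13 + 0.6100 = 12.74 m³/s; C = (12.13·172.9 + 0.6100·286.0)/12.74 = 178.3 mg/L.

178 mg/L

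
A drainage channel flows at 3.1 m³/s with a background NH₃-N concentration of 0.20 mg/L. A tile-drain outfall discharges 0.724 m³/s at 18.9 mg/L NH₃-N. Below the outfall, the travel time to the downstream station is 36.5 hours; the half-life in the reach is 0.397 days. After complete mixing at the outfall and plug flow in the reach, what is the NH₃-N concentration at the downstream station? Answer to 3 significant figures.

0.263 mg/L

After mixing, C = (3.100·0.2000 + 0.7240·18.90) / 3.824 = 14.30/3.824 = 3.740 mg/L.
Half-life 0.397 d → k = ln 2 / 0.397 = 1.746 d⁻¹.
Applying C = C₀e^(−kt): 3.740 × 0.07028 = 0.2629 mg/L.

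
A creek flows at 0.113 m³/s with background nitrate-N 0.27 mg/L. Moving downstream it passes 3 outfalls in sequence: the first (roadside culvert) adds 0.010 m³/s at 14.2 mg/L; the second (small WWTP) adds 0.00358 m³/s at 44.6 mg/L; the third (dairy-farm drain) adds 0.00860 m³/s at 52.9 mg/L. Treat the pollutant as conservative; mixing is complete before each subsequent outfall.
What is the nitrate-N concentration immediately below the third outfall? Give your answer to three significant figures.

Outfall 1: combined Q = 0.1230 m³/s; C = (0.1130·0.2700 + 0.01000·14.20)/0.1230 = 1.403 mg/L.
Outfall 2: combined Q = 0.1266 m³/s; C = (0.1230·1.403 + 0.003580·44.60)/0.1266 = 2.624 mg/L.
Outfall 3: combined Q = 0.1352 m³/s; C = (0.1266·2.624 + 0.008600·52.90)/0.1352 = 5.823 mg/L.

5.82 mg/L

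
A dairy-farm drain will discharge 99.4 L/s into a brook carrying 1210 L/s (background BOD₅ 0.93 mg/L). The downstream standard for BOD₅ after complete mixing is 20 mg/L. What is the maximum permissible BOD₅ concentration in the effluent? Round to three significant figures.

252 mg/L

At the limit, (Qr·Cr + Qe·Cₑ)/(Qr + Qe) = 20:
Cₑ = (1309·20 − 1210·0.9300) / 99.40 = 252.1 mg/L.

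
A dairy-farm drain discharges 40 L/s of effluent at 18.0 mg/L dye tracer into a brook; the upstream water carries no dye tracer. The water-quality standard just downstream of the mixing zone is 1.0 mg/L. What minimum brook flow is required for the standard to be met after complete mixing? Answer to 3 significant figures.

680 L/s

Set C_mix = 1.0: (Q·0 + 40.00·18.00) / (Q + 40.00) = 1.0
→ Q = 40.00·(18.00 − 1.0)/(1.0 − 0) = 680.0 L/s.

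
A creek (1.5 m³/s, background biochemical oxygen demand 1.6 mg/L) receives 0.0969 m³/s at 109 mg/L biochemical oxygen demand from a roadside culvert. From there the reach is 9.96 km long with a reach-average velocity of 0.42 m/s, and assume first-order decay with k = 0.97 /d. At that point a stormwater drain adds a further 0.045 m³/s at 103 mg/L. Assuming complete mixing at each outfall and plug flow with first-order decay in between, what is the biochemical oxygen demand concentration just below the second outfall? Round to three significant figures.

8.87 mg/L

After mixing, C = (1.500·1.600 + 0.09690·109.0) / 1.597 = 12.96/1.597 = 8.117 mg/L; combined flow 1.597 m³/s.
Travel time t = 9.96·1000 / 0.42 = 23710 s = 6.587 h.
Decay over the reach: 8.117·exp(−kt) = 8.117·0.7663 = 6.220 mg/L.
At the second outfall, C = (1.597·6.220 + 0.04500·103.0) / (1.597 + 0.04500) = 8.872 mg/L.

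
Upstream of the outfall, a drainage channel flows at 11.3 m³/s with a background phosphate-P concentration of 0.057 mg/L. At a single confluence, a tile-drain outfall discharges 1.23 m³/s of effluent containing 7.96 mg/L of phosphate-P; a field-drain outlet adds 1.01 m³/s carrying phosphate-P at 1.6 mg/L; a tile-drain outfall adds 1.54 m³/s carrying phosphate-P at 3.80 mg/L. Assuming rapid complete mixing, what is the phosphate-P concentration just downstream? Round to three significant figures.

After mixing, C = (11.30·0.05700 + 1.230·7.960 + 1.010·1.600 + 1.540·3.800) / 15.08 = 17.90/15.08 = 1.187 mg/L.

1.19 mg/L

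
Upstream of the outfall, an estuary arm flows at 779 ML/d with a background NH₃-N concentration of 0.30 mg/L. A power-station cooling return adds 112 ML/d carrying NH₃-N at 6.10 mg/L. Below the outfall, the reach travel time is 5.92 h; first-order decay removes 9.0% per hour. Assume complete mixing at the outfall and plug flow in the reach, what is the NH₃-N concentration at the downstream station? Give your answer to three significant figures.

Flow-weighted average: C = (779.0·0.3000 + 112.0·6.100) / 891.0 = 916.9/891.0 = 1.029 mg/L.
9.0%/h lost → k = −ln(1 − 0.09) = 0.09431 h⁻¹.
After decay, C = 1.029 × e^(−kt) = 1.029 × 0.5722 = 0.5888 mg/L.

0.589 mg/L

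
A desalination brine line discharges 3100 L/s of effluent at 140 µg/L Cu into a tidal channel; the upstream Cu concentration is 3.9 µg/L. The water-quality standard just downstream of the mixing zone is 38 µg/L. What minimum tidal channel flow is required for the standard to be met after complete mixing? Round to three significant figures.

9270 L/s

Set C_mix = 38: (Q·3.900 + 3100·140.0) / (Q + 3100) = 38
→ Q = 3100·(140.0 − 38)/(38 − 3.900) = 9273 L/s.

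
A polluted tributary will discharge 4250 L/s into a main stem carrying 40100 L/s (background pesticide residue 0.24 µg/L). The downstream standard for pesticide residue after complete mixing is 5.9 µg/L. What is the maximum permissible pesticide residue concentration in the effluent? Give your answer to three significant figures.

59.3 µg/L

At the limit, (Qr·Cr + Qe·Cₑ)/(Qr + Qe) = 5.9:
Cₑ = (44350·5.9 − 40100·0.2400) / 4250 = 59.30 µg/L.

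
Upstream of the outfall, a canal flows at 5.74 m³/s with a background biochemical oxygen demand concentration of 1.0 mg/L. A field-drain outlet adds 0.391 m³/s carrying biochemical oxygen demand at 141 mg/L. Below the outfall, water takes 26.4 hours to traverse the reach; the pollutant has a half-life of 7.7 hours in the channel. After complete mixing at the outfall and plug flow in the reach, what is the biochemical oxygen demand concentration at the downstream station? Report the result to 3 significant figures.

Flow-weighted average: C = (5.740·1.000 + 0.3910·141.0) / 6.131 = 60.87/6.131 = 9.928 mg/L.
Half-life 7.7 h → k = ln 2 / 7.7 = 0.09002 h⁻¹ = 2.160 d⁻¹.
First-order decay: C = 9.928·exp(−k·t) = 9.928·0.09287 = 0.9221 mg/L.

0.922 mg/L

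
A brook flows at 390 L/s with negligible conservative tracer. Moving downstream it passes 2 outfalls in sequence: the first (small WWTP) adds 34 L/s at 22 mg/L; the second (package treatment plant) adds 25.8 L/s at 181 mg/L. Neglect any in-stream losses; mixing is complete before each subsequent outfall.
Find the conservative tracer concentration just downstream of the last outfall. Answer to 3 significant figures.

Below outfall 1: Q → 424.0 L/s, C = (390.0·0 + 34.00·22.00)/424.0 = 1.764 mg/L.
Below outfall 2: Q → 449.8 L/s, C = (424.0·1.764 + 25.80·181.0)/449.8 = 12.04 mg/L.

12.0 mg/L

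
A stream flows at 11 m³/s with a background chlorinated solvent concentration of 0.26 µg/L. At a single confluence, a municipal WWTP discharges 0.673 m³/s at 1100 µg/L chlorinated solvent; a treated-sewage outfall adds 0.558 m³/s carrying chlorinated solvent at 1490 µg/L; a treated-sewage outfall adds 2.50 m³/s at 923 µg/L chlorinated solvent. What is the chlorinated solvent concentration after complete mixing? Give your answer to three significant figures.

After mixing, C = (11.00·0.2600 + 0.6730·1100 + 0.5580·1490 + 2.500·923.0) / 14.73 = 3882/14.73 = 263.5 µg/L.

264 µg/L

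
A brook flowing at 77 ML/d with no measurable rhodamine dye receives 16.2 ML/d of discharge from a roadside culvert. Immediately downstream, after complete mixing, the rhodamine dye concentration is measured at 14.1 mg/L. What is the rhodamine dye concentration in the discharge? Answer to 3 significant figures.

81.1 mg/L

Mass balance: 77.00·0 + 16.20·Cₑ = 93.20·14.10
→ Cₑ = (93.20·14.10 − 77.00·0) / 16.20 = 81.12 mg/L.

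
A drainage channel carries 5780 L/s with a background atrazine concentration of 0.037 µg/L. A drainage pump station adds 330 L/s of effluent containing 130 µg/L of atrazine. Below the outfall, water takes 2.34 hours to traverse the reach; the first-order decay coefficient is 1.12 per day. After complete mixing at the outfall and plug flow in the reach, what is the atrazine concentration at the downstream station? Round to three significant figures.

6.33 µg/L

Mixed concentration C = ΣQC/ΣQ = (5780·0.03700 + 330.0·130.0) / 6110 = 43110/6110 = 7.056 µg/L.
First-order decay: C = 7.056·exp(−k·t) = 7.056·0.8966 = 6.326 µg/L.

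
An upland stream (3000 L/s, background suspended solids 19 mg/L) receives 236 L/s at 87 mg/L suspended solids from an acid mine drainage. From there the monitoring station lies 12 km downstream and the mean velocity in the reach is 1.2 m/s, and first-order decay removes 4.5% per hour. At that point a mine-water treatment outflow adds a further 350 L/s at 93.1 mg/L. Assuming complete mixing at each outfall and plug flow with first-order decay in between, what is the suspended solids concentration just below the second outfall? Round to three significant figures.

After mixing, C = (3000·19.00 + 236.0·87.00) / 3236 = 77530/3236 = 23.96 mg/L; combined flow 3236 L/s.
Travel time t = 12·1000 / 1.2 = 10000 s = 2.778 h.
4.5%/h lost → k = −ln(1 − 0.045) = 0.04604 h⁻¹.
After decay, C = 23.96 × e^(−kt) = 23.96 × 0.8799 = 21.08 mg/L.
At the second outfall, C = (3236·21.08 + 350.0·93.10) / (3236 + 350.0) = 28.11 mg/L.

28.1 mg/L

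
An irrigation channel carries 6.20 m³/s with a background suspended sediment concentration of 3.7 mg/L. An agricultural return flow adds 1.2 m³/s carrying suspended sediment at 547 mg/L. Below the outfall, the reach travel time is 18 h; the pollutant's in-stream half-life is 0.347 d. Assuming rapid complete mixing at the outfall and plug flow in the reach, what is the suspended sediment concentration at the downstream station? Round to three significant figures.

After mixing, C = (6.200·3.700 + 1.200·547.0) / 7.400 = 679.3/7.400 = 91.80 mg/L.
Half-life 0.347 d → k = ln 2 / 0.347 = 1.998 d⁻¹.
Applying C = C₀e^(−kt): 91.80 × 0.2235 = 20.52 mg/L.

20.5 mg/L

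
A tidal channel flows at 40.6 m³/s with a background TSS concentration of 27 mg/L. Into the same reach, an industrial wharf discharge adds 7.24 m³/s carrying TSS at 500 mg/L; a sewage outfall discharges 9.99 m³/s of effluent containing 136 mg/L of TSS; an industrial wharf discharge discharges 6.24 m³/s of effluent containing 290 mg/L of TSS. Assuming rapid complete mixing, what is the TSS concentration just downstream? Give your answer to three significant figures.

123 mg/L

Conservation of mass: C = (40.60·27.00 + 7.240·500.0 + 9.990·136.0 + 6.240·290.0) / 64.07 = 7884/64.07 = 123.1 mg/L.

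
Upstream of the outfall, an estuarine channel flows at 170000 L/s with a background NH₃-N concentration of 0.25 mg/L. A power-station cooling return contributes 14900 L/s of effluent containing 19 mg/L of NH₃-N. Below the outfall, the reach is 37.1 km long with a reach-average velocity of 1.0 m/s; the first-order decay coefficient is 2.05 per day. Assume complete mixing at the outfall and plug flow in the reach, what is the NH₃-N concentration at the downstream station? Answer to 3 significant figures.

Mass balance: C = (170000·0.2500 + 14900·19.00) / 184900 = 325600/184900 = 1.761 mg/L.
Travel time t = 37.1·1000 / 1.0 = 37100 s = 10.31 h.
After decay, C = 1.761 × e^(−kt) = 1.761 × 0.4147 = 0.7302 mg/L.

0.730 mg/L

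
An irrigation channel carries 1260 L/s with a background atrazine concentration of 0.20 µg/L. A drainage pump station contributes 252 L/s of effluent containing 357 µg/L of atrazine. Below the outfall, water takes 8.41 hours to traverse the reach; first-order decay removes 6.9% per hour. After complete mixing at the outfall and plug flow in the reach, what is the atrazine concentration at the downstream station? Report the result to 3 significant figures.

Conservation of mass: C = (1260·0.2000 + 252.0·357.0) / 1512 = 90220/1512 = 59.67 µg/L.
6.9%/h lost → k = −ln(1 − 0.069) = 0.07150 h⁻¹.
First-order decay: C = 59.67·exp(−k·t) = 59.67·0.5481 = 32.70 µg/L.

32.7 µg/L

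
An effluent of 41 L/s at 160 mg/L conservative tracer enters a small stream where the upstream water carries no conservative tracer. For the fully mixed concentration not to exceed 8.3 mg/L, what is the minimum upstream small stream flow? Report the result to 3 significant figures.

749 L/s

Set C_mix = 8.3: (Q·0 + 41.00·160.0) / (Q + 41.00) = 8.3
→ Q = 41.00·(160.0 − 8.3)/(8.3 − 0) = 749.4 L/s.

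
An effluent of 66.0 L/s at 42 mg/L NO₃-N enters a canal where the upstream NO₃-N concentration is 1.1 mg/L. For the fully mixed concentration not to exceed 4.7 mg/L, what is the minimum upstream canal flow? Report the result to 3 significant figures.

Set C_mix = 4.7: (Q·1.100 + 66.00·42.00) / (Q + 66.00) = 4.7
→ Q = 66.00·(42.00 − 4.7)/(4.7 − 1.100) = 683.8 L/s.

684 L/s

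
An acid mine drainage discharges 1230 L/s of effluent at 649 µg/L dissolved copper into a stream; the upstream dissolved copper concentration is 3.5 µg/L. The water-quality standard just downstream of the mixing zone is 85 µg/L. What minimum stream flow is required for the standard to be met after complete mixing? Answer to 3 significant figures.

8510 L/s

Set C_mix = 85: (Q·3.500 + 1230·649.0) / (Q + 1230) = 85
→ Q = 1230·(649.0 − 85)/(85 − 3.500) = 8512 L/s.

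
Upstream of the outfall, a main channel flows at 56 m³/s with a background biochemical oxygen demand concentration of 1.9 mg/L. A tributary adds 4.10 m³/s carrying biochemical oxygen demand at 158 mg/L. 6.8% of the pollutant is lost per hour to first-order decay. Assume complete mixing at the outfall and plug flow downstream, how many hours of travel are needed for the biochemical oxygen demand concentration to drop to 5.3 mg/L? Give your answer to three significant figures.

Mass balance: C = (56.00·1.900 + 4.100·158.0) / 60.10 = 754.2/60.10 = 12.55 mg/L.
6.8%/h lost → k = −ln(1 − 0.068) = 0.07042 h⁻¹.
12.55·exp(−k·t) = 5.3 → t = ln(12.55/5.3)/k = 44060 s = 12.24 h.

12.2 h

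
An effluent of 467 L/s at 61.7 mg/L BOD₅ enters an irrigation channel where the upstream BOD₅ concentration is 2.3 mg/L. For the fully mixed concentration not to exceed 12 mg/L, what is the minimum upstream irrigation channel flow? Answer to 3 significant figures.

2390 L/s

Set C_mix = 12: (Q·2.300 + 467.0·61.70) / (Q + 467.0) = 12
→ Q = 467.0·(61.70 − 12)/(12 − 2.300) = 2393 L/s.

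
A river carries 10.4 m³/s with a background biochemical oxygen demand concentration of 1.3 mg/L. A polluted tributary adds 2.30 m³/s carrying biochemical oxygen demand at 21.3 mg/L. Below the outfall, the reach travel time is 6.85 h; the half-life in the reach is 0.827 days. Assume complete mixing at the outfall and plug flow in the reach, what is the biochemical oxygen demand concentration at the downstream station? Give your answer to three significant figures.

After mixing, C = (10.40·1.300 + 2.300·21.30) / 12.70 = 62.51/12.70 = 4.922 mg/L.
Half-life 0.827 d → k = ln 2 / 0.827 = 0.8381 d⁻¹.
First-order decay: C = 4.922·exp(−k·t) = 4.922·0.7872 = 3.875 mg/L.

3.87 mg/L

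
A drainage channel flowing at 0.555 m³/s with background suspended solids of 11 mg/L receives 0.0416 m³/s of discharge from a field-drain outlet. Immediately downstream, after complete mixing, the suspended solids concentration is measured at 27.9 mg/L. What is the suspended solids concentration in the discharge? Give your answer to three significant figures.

Mass balance: 0.5550·11.00 + 0.04160·Cₑ = 0.5966·27.90
→ Cₑ = (0.5966·27.90 − 0.5550·11.00) / 0.04160 = 253.4 mg/L.

253 mg/L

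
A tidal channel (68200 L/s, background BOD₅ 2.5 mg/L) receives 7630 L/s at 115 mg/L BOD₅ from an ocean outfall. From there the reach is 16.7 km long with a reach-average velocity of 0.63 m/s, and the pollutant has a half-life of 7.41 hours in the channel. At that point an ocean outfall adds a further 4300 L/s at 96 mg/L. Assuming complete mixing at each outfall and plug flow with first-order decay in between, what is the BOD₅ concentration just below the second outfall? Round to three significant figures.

11.7 mg/L

Conservation of mass: C = (68200·2.500 + 7630·115.0) / 75830 = 1048000/75830 = 13.82 mg/L; combined flow 75830 L/s.
Travel time t = 16.7·1000 / 0.63 = 26510 s = 7.363 h.
Half-life 7.41 h → k = ln 2 / 7.41 = 0.09354 h⁻¹ = 2.245 d⁻¹.
First-order decay: C = 13.82·exp(−k·t) = 13.82·0.5022 = 6.940 mg/L.
Second outfall: C = (75830·6.940 + 4300·96.00)/80130 = 11.72 mg/L.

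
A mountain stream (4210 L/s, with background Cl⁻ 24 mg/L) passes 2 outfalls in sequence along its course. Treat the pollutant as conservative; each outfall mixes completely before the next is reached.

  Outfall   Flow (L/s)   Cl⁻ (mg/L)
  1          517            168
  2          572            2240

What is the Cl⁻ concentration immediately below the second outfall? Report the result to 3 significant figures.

Outfall 1: combined Q = 4727 L/s; C = (4210·24.00 + 517.0·168.0)/4727 = 39.75 mg/L.
Outfall 2: combined Q = 5299 L/s; C = (4727·39.75 + 572.0·2240)/5299 = 277.3 mg/L.

277 mg/L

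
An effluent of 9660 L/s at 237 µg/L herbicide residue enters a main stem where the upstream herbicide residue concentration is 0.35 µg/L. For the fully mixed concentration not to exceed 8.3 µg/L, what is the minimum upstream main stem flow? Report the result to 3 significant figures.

Set C_mix = 8.3: (Q·0.3500 + 9660·237.0) / (Q + 9660) = 8.3
→ Q = 9660·(237.0 − 8.3)/(8.3 − 0.3500) = 277900 L/s.

278000 L/s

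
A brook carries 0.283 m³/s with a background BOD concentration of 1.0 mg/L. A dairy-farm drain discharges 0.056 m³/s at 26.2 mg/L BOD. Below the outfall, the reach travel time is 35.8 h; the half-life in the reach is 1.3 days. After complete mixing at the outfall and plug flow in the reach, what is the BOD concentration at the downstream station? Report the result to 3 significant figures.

2.33 mg/L

Flow-weighted average: C = (0.2830·1.000 + 0.05600·26.20) / 0.3390 = 1.750/0.3390 = 5.163 mg/L.
Half-life 1.3 d → k = ln 2 / 1.3 = 0.5332 d⁻¹.
After decay, C = 5.163 × e^(−kt) = 5.163 × 0.4514 = 2.331 mg/L.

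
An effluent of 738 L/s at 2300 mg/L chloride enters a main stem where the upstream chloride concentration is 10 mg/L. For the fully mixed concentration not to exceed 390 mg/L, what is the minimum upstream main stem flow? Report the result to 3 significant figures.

3710 L/s

Set C_mix = 390: (Q·10.00 + 738.0·2300) / (Q + 738.0) = 390
→ Q = 738.0·(2300 − 390)/(390 − 10.00) = 3709 L/s.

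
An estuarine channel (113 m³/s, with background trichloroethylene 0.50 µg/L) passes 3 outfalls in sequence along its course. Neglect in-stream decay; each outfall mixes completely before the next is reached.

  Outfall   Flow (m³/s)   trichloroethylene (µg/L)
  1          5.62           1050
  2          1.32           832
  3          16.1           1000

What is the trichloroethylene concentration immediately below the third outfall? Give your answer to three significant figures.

Below outfall 1: Q → 118.6 m³/s, C = (113.0·0.5000 + 5.620·1050)/118.6 = 50.22 µg/L.
Below outfall 2: Q → 119.9 m³/s, C = (118.6·50.22 + 1.320·832.0)/119.9 = 58.83 µg/L.
Below outfall 3: Q → 136.0 m³/s, C = (119.9·58.83 + 16.10·1000)/136.0 = 170.2 µg/L.

170 µg/L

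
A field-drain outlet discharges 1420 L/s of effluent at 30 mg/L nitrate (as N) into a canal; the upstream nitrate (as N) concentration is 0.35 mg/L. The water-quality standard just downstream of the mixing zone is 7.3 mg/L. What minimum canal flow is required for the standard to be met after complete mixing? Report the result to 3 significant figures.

Set C_mix = 7.3: (Q·0.3500 + 1420·30.00) / (Q + 1420) = 7.3
→ Q = 1420·(30.00 − 7.3)/(7.3 − 0.3500) = 4638 L/s.

4640 L/s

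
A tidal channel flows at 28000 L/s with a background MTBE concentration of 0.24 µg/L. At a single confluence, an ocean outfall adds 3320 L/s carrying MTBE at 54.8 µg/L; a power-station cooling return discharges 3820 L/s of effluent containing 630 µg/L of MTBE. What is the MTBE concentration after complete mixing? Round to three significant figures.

Conservation of mass: C = (28000·0.2400 + 3320·54.80 + 3820·630.0) / 35140 = 2595000/35140 = 73.85 µg/L.

73.9 µg/L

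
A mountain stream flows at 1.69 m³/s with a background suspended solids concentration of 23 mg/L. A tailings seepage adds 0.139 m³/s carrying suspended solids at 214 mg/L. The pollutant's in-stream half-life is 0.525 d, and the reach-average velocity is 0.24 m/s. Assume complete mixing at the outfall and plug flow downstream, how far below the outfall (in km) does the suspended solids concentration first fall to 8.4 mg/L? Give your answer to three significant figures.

Conservation of mass: C = (1.690·23.00 + 0.1390·214.0) / 1.829 = 68.62/1.829 = 37.52 mg/L.
Half-life 0.525 d → k = ln 2 / 0.525 = 1.320 d⁻¹.
Set 37.52·exp(−k·t) = 8.4 → t = ln(37.52/8.4)/k = 97930 s = 27.20 h.
Distance = v·t = 0.24·97930 = 23500 m = 23.50 km.

23.5 km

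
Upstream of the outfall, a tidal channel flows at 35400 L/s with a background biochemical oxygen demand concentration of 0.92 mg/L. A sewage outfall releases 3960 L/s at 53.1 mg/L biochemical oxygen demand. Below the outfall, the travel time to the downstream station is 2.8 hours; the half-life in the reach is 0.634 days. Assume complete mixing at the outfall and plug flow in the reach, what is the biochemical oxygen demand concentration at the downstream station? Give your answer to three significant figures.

After mixing, C = (35400·0.9200 + 3960·53.10) / 39360 = 242800/39360 = 6.170 mg/L.
Half-life 0.634 d → k = ln 2 / 0.634 = 1.093 d⁻¹.
Applying C = C₀e^(−kt): 6.170 × 0.8802 = 5.431 mg/L.

5.43 mg/L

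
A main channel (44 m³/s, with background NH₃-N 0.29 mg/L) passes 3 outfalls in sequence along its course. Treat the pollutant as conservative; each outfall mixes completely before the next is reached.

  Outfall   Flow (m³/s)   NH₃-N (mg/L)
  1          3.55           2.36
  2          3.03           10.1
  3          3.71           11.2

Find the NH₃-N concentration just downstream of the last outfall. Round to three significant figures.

1.72 mg/L

Outfall 1: combined Q = 47.55 m³/s; C = (44.00·0.2900 + 3.550·2.360)/47.55 = 0.4445 mg/L.
Outfall 2: combined Q = 50.58 m³/s; C = (47.55·0.4445 + 3.030·10.10)/50.58 = 1.023 mg/L.
Outfall 3: combined Q = 54.29 m³/s; C = (50.58·1.023 + 3.710·11.20)/54.29 = 1.718 mg/L.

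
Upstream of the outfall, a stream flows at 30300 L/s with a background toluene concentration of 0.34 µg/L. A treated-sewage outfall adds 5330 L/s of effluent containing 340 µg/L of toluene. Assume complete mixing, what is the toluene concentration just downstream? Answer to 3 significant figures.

51.2 µg/L

Flow-weighted average: C = (30300·0.3400 + 5330·340.0) / 35630 = 1823000/35630 = 51.15 µg/L.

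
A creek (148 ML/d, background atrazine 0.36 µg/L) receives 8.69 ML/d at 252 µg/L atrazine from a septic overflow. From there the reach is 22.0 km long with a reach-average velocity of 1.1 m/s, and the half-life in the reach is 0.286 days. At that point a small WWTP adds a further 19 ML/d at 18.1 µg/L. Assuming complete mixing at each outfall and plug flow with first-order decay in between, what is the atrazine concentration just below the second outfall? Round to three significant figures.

Mass balance: C = (148.0·0.3600 + 8.690·252.0) / 156.7 = 2243/156.7 = 14.32 µg/L; combined flow 156.7 ML/d.
Travel time t = 22.0·1000 / 1.1 = 20000 s = 5.556 h.
Half-life 0.286 d → k = ln 2 / 0.286 = 2.424 d⁻¹.
Applying C = C₀e^(−kt): 14.32 × 0.5706 = 8.169 µg/L.
Second outfall: C = (156.7·8.169 + 19.00·18.10)/175.7 = 9.243 µg/L.

9.24 µg/L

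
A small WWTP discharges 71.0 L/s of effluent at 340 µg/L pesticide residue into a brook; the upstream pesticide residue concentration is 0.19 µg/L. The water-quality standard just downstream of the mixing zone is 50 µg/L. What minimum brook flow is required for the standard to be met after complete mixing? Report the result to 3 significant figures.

413 L/s

Set C_mix = 50: (Q·0.1900 + 71.00·340.0) / (Q + 71.00) = 50
→ Q = 71.00·(340.0 − 50)/(50 − 0.1900) = 413.4 L/s.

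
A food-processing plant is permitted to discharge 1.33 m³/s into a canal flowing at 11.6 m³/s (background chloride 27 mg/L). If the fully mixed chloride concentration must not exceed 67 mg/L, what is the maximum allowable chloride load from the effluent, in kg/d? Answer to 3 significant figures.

47800 kg/d

Mass balance at the limit: 11.60·27.00 + 1.330·Cₑ = 12.93·67 → Cₑ = 415.9 mg/L.
Load = 1.330 m³/s × 415.9 g/m³ × 86 400 s/d = 47790 kg/d.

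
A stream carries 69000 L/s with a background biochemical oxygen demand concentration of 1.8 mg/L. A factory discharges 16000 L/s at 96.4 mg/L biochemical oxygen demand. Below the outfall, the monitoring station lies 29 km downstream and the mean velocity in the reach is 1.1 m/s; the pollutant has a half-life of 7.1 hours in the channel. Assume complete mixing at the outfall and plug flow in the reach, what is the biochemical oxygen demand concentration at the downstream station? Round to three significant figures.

Conservation of mass: C = (69000·1.800 + 16000·96.40) / 85000 = 1667000/85000 = 19.61 mg/L.
Travel time t = 29·1000 / 1.1 = 26360 s = 7.323 h.
Half-life 7.1 h → k = ln 2 / 7.1 = 0.09763 h⁻¹ = 2.343 d⁻¹.
Applying C = C₀e^(−kt): 19.61 × 0.4892 = 9.592 mg/L.

9.59 mg/L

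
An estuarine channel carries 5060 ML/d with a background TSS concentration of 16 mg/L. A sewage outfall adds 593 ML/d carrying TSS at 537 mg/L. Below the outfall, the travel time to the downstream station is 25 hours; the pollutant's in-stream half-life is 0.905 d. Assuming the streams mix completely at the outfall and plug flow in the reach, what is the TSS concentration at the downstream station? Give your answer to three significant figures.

Flow-weighted average: C = (5060·16.00 + 593.0·537.0) / 5653 = 399400/5653 = 70.65 mg/L.
Half-life 0.905 d → k = ln 2 / 0.905 = 0.7659 d⁻¹.
Decay over the reach: 70.65·exp(−kt) = 70.65·0.4503 = 31.82 mg/L.

31.8 mg/L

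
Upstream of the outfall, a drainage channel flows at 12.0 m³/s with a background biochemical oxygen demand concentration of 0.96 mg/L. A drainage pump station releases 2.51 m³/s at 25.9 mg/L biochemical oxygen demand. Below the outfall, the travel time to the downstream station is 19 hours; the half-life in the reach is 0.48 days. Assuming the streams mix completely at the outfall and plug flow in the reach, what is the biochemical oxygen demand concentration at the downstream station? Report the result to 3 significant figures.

1.68 mg/L

Flow-weighted average: C = (12.00·0.9600 + 2.510·25.90) / 14.51 = 76.53/14.51 = 5.274 mg/L.
Half-life 0.48 d → k = ln 2 / 0.48 = 1.444 d⁻¹.
After decay, C = 5.274 × e^(−kt) = 5.274 × 0.3188 = 1.681 mg/L.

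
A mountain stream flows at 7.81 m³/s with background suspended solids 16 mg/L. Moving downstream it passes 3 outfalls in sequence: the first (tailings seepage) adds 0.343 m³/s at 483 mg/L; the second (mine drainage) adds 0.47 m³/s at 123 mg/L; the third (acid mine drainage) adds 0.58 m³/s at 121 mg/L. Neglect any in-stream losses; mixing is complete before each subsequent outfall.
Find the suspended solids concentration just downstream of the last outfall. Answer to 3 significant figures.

Below outfall 1: Q → 8.153 m³/s, C = (7.810·16.00 + 0.3430·483.0)/8.153 = 35.65 mg/L.
Below outfall 2: Q → 8.623 m³/s, C = (8.153·35.65 + 0.4700·123.0)/8.623 = 40.41 mg/L.
Below outfall 3: Q → 9.203 m³/s, C = (8.623·40.41 + 0.5800·121.0)/9.203 = 45.49 mg/L.

45.5 mg/L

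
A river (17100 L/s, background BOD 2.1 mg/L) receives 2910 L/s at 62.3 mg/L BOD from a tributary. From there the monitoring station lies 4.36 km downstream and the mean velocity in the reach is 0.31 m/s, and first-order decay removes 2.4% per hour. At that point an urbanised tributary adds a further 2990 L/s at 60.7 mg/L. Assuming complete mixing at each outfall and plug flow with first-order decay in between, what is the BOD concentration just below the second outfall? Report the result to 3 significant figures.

After mixing, C = (17100·2.100 + 2910·62.30) / 20010 = 217200/20010 = 10.85 mg/L; combined flow 20010 L/s.
Travel time t = 4.36·1000 / 0.31 = 14060 s = 3.907 h.
2.4%/h lost → k = −ln(1 − 0.024) = 0.02429 h⁻¹.
First-order decay: C = 10.85·exp(−k·t) = 10.85·0.9095 = 9.872 mg/L.
At the second outfall, C = (20010·9.872 + 2990·60.70) / (20010 + 2990) = 16.48 mg/L.

16.5 mg/L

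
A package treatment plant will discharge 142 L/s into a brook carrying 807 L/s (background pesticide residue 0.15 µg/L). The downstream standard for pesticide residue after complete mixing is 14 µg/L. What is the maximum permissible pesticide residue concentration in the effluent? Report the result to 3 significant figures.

92.7 µg/L

At the limit, (Qr·Cr + Qe·Cₑ)/(Qr + Qe) = 14:
Cₑ = (949.0·14 − 807.0·0.1500) / 142.0 = 92.71 µg/L.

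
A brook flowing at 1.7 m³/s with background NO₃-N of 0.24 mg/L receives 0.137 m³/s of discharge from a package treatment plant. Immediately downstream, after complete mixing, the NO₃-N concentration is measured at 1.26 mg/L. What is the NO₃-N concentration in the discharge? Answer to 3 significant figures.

Mass balance: 1.700·0.2400 + 0.1370·Cₑ = 1.837·1.260
→ Cₑ = (1.837·1.260 − 1.700·0.2400) / 0.1370 = 13.92 mg/L.

13.9 mg/L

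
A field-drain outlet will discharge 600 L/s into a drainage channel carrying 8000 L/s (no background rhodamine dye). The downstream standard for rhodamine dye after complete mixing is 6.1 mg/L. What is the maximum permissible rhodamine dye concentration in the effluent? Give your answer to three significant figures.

87.4 mg/L

At the limit, (Qr·Cr + Qe·Cₑ)/(Qr + Qe) = 6.1:
Cₑ = (8600·6.1 − 8000·0) / 600.0 = 87.43 mg/L.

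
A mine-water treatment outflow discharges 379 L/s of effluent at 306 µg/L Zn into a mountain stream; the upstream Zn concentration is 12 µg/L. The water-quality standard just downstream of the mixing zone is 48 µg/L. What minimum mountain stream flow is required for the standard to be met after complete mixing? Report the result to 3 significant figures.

2720 L/s

Set C_mix = 48: (Q·12.00 + 379.0·306.0) / (Q + 379.0) = 48
→ Q = 379.0·(306.0 − 48)/(48 − 12.00) = 2716 L/s.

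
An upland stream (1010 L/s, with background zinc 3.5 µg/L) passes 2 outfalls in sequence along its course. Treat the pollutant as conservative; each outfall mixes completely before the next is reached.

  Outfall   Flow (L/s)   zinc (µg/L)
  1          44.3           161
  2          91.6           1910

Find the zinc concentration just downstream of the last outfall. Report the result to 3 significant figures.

Outfall 1: combined Q = 1054 L/s; C = (1010·3.500 + 44.30·161.0)/1054 = 10.12 µg/L.
Outfall 2: combined Q = 1146 L/s; C = (1054·10.12 + 91.60·1910)/1146 = 162.0 µg/L.

162 µg/L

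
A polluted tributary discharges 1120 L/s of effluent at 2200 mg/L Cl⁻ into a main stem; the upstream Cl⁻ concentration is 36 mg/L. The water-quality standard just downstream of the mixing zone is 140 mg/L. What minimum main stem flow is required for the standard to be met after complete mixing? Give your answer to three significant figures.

Set C_mix = 140: (Q·36.00 + 1120·2200) / (Q + 1120) = 140
→ Q = 1120·(2200 − 140)/(140 − 36.00) = 22180 L/s.

22200 L/s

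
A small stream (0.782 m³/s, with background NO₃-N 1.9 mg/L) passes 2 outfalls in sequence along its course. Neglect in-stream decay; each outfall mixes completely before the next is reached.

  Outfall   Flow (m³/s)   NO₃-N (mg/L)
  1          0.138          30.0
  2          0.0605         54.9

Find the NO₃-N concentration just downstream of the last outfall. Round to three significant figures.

9.13 mg/L

Below outfall 1: Q → 0.9200 m³/s, C = (0.7820·1.900 + 0.1380·30.00)/0.9200 = 6.115 mg/L.
Below outfall 2: Q → 0.9805 m³/s, C = (0.9200·6.115 + 0.06050·54.90)/0.9805 = 9.125 mg/L.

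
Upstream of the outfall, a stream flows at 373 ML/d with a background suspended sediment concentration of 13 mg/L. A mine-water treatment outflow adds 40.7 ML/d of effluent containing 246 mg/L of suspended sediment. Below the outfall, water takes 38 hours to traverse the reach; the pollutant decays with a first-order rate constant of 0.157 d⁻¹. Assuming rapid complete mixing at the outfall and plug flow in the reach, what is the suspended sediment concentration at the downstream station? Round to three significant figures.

28.0 mg/L

Mass balance: C = (373.0·13.00 + 40.70·246.0) / 413.7 = 14860/413.7 = 35.92 mg/L.
After decay, C = 35.92 × e^(−kt) = 35.92 × 0.7799 = 28.02 mg/L.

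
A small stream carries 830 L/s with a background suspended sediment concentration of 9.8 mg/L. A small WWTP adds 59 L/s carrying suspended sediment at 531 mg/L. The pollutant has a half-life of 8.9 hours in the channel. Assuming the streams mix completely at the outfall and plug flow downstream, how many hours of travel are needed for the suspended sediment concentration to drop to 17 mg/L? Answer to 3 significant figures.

Conservation of mass: C = (830.0·9.800 + 59.00·531.0) / 889.0 = 39460/889.0 = 44.39 mg/L.
Half-life 8.9 h → k = ln 2 / 8.9 = 0.07788 h⁻¹ = 1.869 d⁻¹.
44.39·exp(−k·t) = 17 → t = ln(44.39/17)/k = 44370 s = 12.32 h.

12.3 h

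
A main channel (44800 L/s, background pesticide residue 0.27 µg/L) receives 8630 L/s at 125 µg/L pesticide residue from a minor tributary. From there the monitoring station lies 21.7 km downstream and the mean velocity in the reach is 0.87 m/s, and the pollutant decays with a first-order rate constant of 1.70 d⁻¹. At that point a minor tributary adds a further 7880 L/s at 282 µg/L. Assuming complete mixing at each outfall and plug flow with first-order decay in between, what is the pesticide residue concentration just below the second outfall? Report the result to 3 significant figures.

Conservation of mass: C = (44800·0.2700 + 8630·125.0) / 53430 = 1091000/53430 = 20.42 µg/L; combined flow 53430 L/s.
Travel time t = 21.7·1000 / 0.87 = 24940 s = 6.928 h.
Applying C = C₀e^(−kt): 20.42 × 0.6122 = 12.50 µg/L.
Second outfall: C = (53430·12.50 + 7880·282.0)/61310 = 47.14 µg/L.

47.1 µg/L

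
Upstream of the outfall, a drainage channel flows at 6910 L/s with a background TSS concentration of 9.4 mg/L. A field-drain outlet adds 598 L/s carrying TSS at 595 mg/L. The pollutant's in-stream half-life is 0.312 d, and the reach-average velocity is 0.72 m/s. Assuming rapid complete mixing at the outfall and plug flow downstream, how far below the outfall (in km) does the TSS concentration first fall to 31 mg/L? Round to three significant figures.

Flow-weighted average: C = (6910·9.400 + 598.0·595.0) / 7508 = 420800/7508 = 56.04 mg/L.
Half-life 0.312 d → k = ln 2 / 0.312 = 2.222 d⁻¹.
Set 56.04·exp(−k·t) = 31 → t = ln(56.04/31)/k = 23030 s = 6.397 h.
Distance = v·t = 0.72·23030 = 16580 m = 16.58 km.

16.6 km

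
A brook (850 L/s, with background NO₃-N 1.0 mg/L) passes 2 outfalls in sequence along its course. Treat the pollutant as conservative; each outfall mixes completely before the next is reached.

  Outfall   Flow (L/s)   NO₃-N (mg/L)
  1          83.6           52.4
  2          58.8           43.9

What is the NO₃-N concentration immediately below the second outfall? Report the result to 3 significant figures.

After outfall 1: Q = 850.0 + 83.60 = 933.6 L/s; C = (850.0·1.000 + 83.60·52.40)/933.6 = 5.603 mg/L.
After outfall 2: Q = 933.6 + 58.80 = 992.4 L/s; C = (933.6·5.603 + 58.80·43.90)/992.4 = 7.872 mg/L.

7.87 mg/L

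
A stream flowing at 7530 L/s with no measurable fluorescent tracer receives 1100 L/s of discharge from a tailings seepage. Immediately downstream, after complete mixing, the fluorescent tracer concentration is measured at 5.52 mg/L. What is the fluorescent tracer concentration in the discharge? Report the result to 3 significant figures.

Mass balance: 7530·0 + 1100·Cₑ = 8630·5.520
→ Cₑ = (8630·5.520 − 7530·0) / 1100 = 43.31 mg/L.

43.3 mg/L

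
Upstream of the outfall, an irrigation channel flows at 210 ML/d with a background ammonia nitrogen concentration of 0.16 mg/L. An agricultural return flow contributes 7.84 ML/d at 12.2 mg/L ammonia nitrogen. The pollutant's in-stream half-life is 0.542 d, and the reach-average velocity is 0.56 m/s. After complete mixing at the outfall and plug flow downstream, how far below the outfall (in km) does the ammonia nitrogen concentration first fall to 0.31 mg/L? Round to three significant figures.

Mixed concentration C = ΣQC/ΣQ = (210.0·0.1600 + 7.840·12.20) / 217.8 = 129.2/217.8 = 0.5933 mg/L.
Half-life 0.542 d → k = ln 2 / 0.542 = 1.279 d⁻¹.
Set 0.5933·exp(−k·t) = 0.31 → t = ln(0.5933/0.31)/k = 43860 s = 12.18 h.
Distance = v·t = 0.56·43860 = 24560 m = 24.56 km.

24.6 km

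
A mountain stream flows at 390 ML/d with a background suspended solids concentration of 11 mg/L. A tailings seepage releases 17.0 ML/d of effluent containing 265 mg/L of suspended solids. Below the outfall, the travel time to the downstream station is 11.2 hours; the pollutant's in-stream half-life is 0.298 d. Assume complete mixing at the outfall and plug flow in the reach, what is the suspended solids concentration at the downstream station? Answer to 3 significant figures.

Mass balance: C = (390.0·11.00 + 17.00·265.0) / 407.0 = 8795/407.0 = 21.61 mg/L.
Half-life 0.298 d → k = ln 2 / 0.298 = 2.326 d⁻¹.
Applying C = C₀e^(−kt): 21.61 × 0.3377 = 7.298 mg/L.

7.30 mg/L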